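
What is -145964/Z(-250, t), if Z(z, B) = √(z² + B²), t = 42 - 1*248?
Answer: -2807*√26234/1009 ≈ -450.59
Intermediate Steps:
t = -206 (t = 42 - 248 = -206)
Z(z, B) = √(B² + z²)
-145964/Z(-250, t) = -145964/√((-206)² + (-250)²) = -145964/√(42436 + 62500) = -145964*√26234/52468 = -2807*√26234/1009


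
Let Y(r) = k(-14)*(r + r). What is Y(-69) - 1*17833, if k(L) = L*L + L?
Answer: -42949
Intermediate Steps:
k(L) = L + L² (k(L) = L² + L = L + L²)
Y(r) = 364*r (Y(r) = (-14*(1 - 14))*(r + r) = (-14*(-13))*(2*r) = 182*(2*r) = 364*r)
Y(-69) - 1*17833 = 364*(-69) - 1*17833 = -25116 - 17833 = -42949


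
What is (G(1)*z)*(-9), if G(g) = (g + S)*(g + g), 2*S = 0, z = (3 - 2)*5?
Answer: -90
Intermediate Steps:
z = 5 (z = 1*5 = 5)
S = 0 (S = (1/2)*0 = 0)
G(g) = 2*g**2 (G(g) = (g + 0)*(g + g) = g*(2*g) = 2*g**2)
(G(1)*z)*(-9) = ((2*1**2)*5)*(-9) = ((2*1)*5)*(-9) = (2*5)*(-9) = 10*(-9) = -90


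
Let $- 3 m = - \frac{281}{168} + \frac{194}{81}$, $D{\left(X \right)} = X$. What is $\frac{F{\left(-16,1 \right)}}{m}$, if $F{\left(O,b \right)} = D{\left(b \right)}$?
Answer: $- \frac{13608}{3277} \approx -4.1526$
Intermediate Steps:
$F{\left(O,b \right)} = b$
$m = - \frac{3277}{13608}$ ($m = - \frac{- \frac{281}{168} + \frac{194}{81}}{3} = \left(- \frac{1}{3}\right) \frac{3277}{4536} = - \frac{3277}{13608} \approx -0.24081$)
$\frac{F{\left(-16,1 \right)}}{m} = 1 \frac{1}{- \frac{3277}{13608}} = 1 \left(- \frac{13608}{3277}\right) = - \frac{13608}{3277}$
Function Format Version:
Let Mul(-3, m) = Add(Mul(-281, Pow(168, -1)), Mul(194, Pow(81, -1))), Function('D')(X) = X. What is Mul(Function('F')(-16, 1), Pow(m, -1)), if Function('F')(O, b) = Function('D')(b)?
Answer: Rational(-13608, 3277) ≈ -4.1526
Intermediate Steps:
Function('F')(O, b) = b
m = Rational(-3277, 13608) (m = Mul(Rational(-1, 3), Add(Mul(-281, Pow(168, -1)), Mul(194, Pow(81, -1)))) = Mul(Rational(-1, 3), Add(Mul(-281, Rational(1, 168)), Mul(194, Rational(1, 81)))) = Mul(Rational(-1, 3), Add(Rational(-281, 168), Rational(194, 81))) = Mul(Rational(-1, 3), Rational(3277, 4536)) = Rational(-3277, 13608) ≈ -0.24081)
Mul(Function('F')(-16, 1), Pow(m, -1)) = Mul(1, Pow(Rational(-3277, 13608), -1)) = Mul(1, Rational(-13608, 3277)) = Rational(-13608, 3277)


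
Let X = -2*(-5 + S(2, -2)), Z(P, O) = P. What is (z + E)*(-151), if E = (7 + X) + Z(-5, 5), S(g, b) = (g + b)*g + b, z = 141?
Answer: -23707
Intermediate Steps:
S(g, b) = b + g*(b + g) (S(g, b) = (b + g)*g + b = g*(b + g) + b = b + g*(b + g))
X = 14 (X = -2*(-5 + (-2 + 2**2 - 2*2)) = -2*(-5 + (-2 + 4 - 4)) = -2*(-5 - 2) = -2*(-7) = 14)
E = 16 (E = (7 + 14) - 5 = 21 - 5 = 16)
(z + E)*(-151) = (141 + 16)*(-151) = 157*(-151) = -23707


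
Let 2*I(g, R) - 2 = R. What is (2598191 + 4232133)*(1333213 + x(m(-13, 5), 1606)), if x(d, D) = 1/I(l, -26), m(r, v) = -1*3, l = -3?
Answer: 27318828545455/3 ≈ 9.1063e+12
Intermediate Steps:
I(g, R) = 1 + R/2
m(r, v) = -3
x(d, D) = -1/12 (x(d, D) = 1/(1 + (½)*(-26)) = 1/(1 - 13) = 1/(-12) = -1/12)
(2598191 + 4232133)*(1333213 + x(m(-13, 5), 1606)) = (2598191 + 4232133)*(1333213 - 1/12) = 6830324*(15998555/12) = 27318828545455/3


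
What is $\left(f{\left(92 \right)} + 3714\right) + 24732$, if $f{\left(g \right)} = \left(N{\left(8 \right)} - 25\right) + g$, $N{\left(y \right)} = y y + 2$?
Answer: $28579$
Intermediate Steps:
$N{\left(y \right)} = 2 + y^{2}$ ($N{\left(y \right)} = y^{2} + 2 = 2 + y^{2}$)
$f{\left(g \right)} = 41 + g$ ($f{\left(g \right)} = \left(\left(2 + 8^{2}\right) - 25\right) + g = \left(\left(2 + 64\right) - 25\right) + g = \left(66 - 25\right) + g = 41 + g$)
$\left(f{\left(92 \right)} + 3714\right) + 24732 = \left(\left(41 + 92\right) + 3714\right) + 24732 = \left(133 + 3714\right) + 24732 = 3847 + 24732 = 28579$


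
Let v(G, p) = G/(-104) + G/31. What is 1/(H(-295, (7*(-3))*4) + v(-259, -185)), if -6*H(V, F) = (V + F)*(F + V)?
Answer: -9672/231606013 ≈ -4.1761e-5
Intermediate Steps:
v(G, p) = 73*G/3224 (v(G, p) = G*(-1/104) + G*(1/31) = -G/104 + G/31 = 73*G/3224)
H(V, F) = -(F + V)²/6 (H(V, F) = -(V + F)*(F + V)/6 = -(F + V)*(F + V)/6 = -(F + V)²/6)
1/(H(-295, (7*(-3))*4) + v(-259, -185)) = 1/(-((7*(-3))*4 - 295)²/6 + (73/3224)*(-259)) = 1/(-(-21*4 - 295)²/6 - 18907/3224) = 1/(-(-84 - 295)²/6 - 18907/3224) = 1/(-⅙*(-379)² - 18907/3224) = 1/(-⅙*143641 - 18907/3224) = 1/(-143641/6 - 18907/3224) = 1/(-231606013/9672) = -9672/231606013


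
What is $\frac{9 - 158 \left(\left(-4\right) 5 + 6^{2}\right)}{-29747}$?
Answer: $\frac{2519}{29747} \approx 0.084681$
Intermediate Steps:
$\frac{9 - 158 \left(\left(-4\right) 5 + 6^{2}\right)}{-29747} = \left(9 - 158 \left(-20 + 36\right)\right) \left(- \frac{1}{29747}\right) = \left(9 - 2528\right) \left(- \frac{1}{29747}\right) = \left(-2519\right) \left(- \frac{1}{29747}\right) = \frac{2519}{29747}$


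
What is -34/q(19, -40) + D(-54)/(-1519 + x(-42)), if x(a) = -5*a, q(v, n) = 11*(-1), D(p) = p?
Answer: 4100/1309 ≈ 3.1322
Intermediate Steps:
q(v, n) = -11
-34/q(19, -40) + D(-54)/(-1519 + x(-42)) = -34/(-11) - 54/(-1519 - 5*(-42)) = -34*(-1/11) - 54/(-1519 + 210) = 34/11 - 54/(-1309) = 34/11 - 54*(-1/1309) = 34/11 + 54/1309 = 4100/1309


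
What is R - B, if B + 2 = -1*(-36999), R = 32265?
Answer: -4732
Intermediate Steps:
B = 36997 (B = -2 - 1*(-36999) = -2 + 36999 = 36997)
R - B = 32265 - 1*36997 = 32265 - 36997 = -4732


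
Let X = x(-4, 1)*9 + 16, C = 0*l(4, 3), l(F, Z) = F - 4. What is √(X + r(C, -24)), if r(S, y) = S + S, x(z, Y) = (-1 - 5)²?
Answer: 2*√85 ≈ 18.439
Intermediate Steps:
l(F, Z) = -4 + F
C = 0 (C = 0*(-4 + 4) = 0*0 = 0)
x(z, Y) = 36 (x(z, Y) = (-6)² = 36)
X = 340 (X = 36*9 + 16 = 324 + 16 = 340)
r(S, y) = 2*S
√(X + r(C, -24)) = √(340 + 2*0) = √(340 + 0) = √340 = 2*√85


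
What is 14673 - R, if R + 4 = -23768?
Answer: 38445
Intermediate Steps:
R = -23772 (R = -4 - 23768 = -23772)
14673 - R = 14673 - 1*(-23772) = 14673 + 23772 = 38445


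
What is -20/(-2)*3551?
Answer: 35510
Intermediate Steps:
-20/(-2)*3551 = -20*(-1/2)*3551 = 10*3551 = 35510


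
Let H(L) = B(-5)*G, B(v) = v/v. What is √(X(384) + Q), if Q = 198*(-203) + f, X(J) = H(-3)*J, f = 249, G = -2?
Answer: I*√40713 ≈ 201.77*I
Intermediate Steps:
B(v) = 1
H(L) = -2 (H(L) = 1*(-2) = -2)
X(J) = -2*J
Q = -39945 (Q = 198*(-203) + 249 = -40194 + 249 = -39945)
√(X(384) + Q) = √(-2*384 - 39945) = √(-768 - 39945) = √(-40713) = I*√40713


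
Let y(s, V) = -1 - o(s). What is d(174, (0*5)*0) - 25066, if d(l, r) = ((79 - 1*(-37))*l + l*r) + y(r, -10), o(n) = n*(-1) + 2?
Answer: -4885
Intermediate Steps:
o(n) = 2 - n (o(n) = -n + 2 = 2 - n)
y(s, V) = -3 + s (y(s, V) = -1 - (2 - s) = -1 + (-2 + s) = -3 + s)
d(l, r) = -3 + r + 116*l + l*r (d(l, r) = ((79 - 1*(-37))*l + l*r) + (-3 + r) = ((79 + 37)*l + l*r) + (-3 + r) = (116*l + l*r) + (-3 + r) = -3 + r + 116*l + l*r)
d(174, (0*5)*0) - 25066 = (-3 + (0*5)*0 + 116*174 + 174*((0*5)*0)) - 25066 = (-3 + 0*0 + 20184 + 174*(0*0)) - 25066 = (-3 + 0 + 20184 + 174*0) - 25066 = (-3 + 0 + 20184 + 0) - 25066 = 20181 - 25066 = -4885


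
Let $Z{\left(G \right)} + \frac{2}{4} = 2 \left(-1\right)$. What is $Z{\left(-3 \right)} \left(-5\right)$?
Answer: $\frac{25}{2} \approx 12.5$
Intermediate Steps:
$Z{\left(G \right)} = - \frac{5}{2}$ ($Z{\left(G \right)} = - \frac{1}{2} + 2 \left(-1\right) = - \frac{1}{2} - 2 = - \frac{5}{2}$)
$Z{\left(-3 \right)} \left(-5\right) = \left(- \frac{5}{2}\right) \left(-5\right) = \frac{25}{2}$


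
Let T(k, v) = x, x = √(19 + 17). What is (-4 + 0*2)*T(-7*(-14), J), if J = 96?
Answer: -24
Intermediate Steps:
x = 6 (x = √36 = 6)
T(k, v) = 6
(-4 + 0*2)*T(-7*(-14), J) = (-4 + 0*2)*6 = (-4 + 0)*6 = -4*6 = -24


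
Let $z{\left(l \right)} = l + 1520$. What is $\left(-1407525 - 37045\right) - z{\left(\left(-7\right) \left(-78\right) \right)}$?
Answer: $-1446636$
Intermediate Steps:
$z{\left(l \right)} = 1520 + l$
$\left(-1407525 - 37045\right) - z{\left(\left(-7\right) \left(-78\right) \right)} = \left(-1407525 - 37045\right) - \left(1520 - -546\right) = -1444570 - \left(1520 + 546\right) = -1444570 - 2066 = -1446636$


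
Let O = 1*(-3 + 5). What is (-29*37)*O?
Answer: -2146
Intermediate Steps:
O = 2 (O = 1*2 = 2)
(-29*37)*O = -29*37*2 = -1073*2 = -2146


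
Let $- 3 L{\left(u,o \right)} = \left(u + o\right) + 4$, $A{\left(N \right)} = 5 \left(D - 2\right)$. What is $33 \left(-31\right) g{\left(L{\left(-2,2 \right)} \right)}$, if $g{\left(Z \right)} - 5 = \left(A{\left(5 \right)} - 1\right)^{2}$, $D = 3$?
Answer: $-21483$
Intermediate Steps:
$A{\left(N \right)} = 5$ ($A{\left(N \right)} = 5 \left(3 - 2\right) = 5 \cdot 1 = 5$)
$L{\left(u,o \right)} = - \frac{4}{3} - \frac{o}{3} - \frac{u}{3}$ ($L{\left(u,o \right)} = - \frac{\left(u + o\right) + 4}{3} = - \frac{\left(o + u\right) + 4}{3} = - \frac{4 + o + u}{3} = - \frac{4}{3} - \frac{o}{3} - \frac{u}{3}$)
$g{\left(Z \right)} = 21$ ($g{\left(Z \right)} = 5 + \left(5 - 1\right)^{2} = 5 + 4^{2} = 5 + 16 = 21$)
$33 \left(-31\right) g{\left(L{\left(-2,2 \right)} \right)} = 33 \left(-31\right) 21 = \left(-1023\right) 21 = -21483$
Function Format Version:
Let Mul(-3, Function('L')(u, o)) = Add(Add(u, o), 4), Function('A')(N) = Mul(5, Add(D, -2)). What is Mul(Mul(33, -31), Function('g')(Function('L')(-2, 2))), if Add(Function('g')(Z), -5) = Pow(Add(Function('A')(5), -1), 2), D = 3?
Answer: -21483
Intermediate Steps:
Function('A')(N) = 5 (Function('A')(N) = Mul(5, Add(3, -2)) = Mul(5, 1) = 5)
Function('L')(u, o) = Add(Rational(-4, 3), Mul(Rational(-1, 3), o), Mul(Rational(-1, 3), u)) (Function('L')(u, o) = Mul(Rational(-1, 3), Add(Add(u, o), 4)) = Mul(Rational(-1, 3), Add(Add(o, u), 4)) = Mul(Rational(-1, 3), Add(4, o, u)) = Add(Rational(-4, 3), Mul(Rational(-1, 3), o), Mul(Rational(-1, 3), u)))
Function('g')(Z) = 21 (Function('g')(Z) = Add(5, Pow(Add(5, -1), 2)) = Add(5, Pow(4, 2)) = Add(5, 16) = 21)
Mul(Mul(33, -31), Function('g')(Function('L')(-2, 2))) = Mul(Mul(33, -31), 21) = Mul(-1023, 21) = -21483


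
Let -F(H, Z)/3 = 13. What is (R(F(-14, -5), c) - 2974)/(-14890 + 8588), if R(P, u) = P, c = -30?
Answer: 131/274 ≈ 0.47810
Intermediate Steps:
F(H, Z) = -39 (F(H, Z) = -3*13 = -39)
(R(F(-14, -5), c) - 2974)/(-14890 + 8588) = (-39 - 2974)/(-14890 + 8588) = -3013/(-6302) = -3013*(-1/6302) = 131/274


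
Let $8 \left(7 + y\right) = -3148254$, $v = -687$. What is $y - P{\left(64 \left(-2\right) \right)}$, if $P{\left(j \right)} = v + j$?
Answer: $- \frac{1570895}{4} \approx -3.9272 \cdot 10^{5}$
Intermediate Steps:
$P{\left(j \right)} = -687 + j$
$y = - \frac{1574155}{4}$ ($y = -7 + \frac{1}{8} \left(-3148254\right) = -7 - \frac{1574127}{4} = - \frac{1574155}{4} \approx -3.9354 \cdot 10^{5}$)
$y - P{\left(64 \left(-2\right) \right)} = - \frac{1574155}{4} - \left(-687 + 64 \left(-2\right)\right) = - \frac{1574155}{4} - \left(-687 - 128\right) = - \frac{1574155}{4} - -815 = - \frac{1574155}{4} + 815 = - \frac{1570895}{4}$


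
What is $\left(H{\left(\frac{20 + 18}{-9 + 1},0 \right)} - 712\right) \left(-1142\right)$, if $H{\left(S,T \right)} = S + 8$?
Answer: $\frac{1618785}{2} \approx 8.0939 \cdot 10^{5}$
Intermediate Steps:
$H{\left(S,T \right)} = 8 + S$
$\left(H{\left(\frac{20 + 18}{-9 + 1},0 \right)} - 712\right) \left(-1142\right) = \left(\left(8 + \frac{20 + 18}{-9 + 1}\right) - 712\right) \left(-1142\right) = \left(\left(8 + \frac{38}{-8}\right) - 712\right) \left(-1142\right) = \left(\left(8 + 38 \left(- \frac{1}{8}\right)\right) - 712\right) \left(-1142\right) = \left(\left(8 - \frac{19}{4}\right) - 712\right) \left(-1142\right) = \left(\frac{13}{4} - 712\right) \left(-1142\right) = \left(- \frac{2835}{4}\right) \left(-1142\right) = \frac{1618785}{2}$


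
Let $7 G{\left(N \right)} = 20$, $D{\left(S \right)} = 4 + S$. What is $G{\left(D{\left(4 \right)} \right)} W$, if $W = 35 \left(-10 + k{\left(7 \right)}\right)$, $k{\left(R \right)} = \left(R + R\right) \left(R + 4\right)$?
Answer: $14400$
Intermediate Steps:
$k{\left(R \right)} = 2 R \left(4 + R\right)$
$G{\left(N \right)} = \frac{20}{7}$ ($G{\left(N \right)} = \frac{1}{7} \cdot 20 = \frac{20}{7}$)
$W = 5040$ ($W = 35 \left(-10 + 2 \cdot 7 \left(4 + 7\right)\right) = 35 \left(-10 + 2 \cdot 7 \cdot 11\right) = 35 \left(-10 + 154\right) = 35 \cdot 144 = 5040$)
$G{\left(D{\left(4 \right)} \right)} W = \frac{20}{7} \cdot 5040 = 14400$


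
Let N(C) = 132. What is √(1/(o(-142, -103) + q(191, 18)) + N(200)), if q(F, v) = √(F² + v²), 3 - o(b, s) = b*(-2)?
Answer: √(37091 - 132*√36805)/√(281 - √36805) ≈ 11.489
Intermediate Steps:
o(b, s) = 3 + 2*b (o(b, s) = 3 - b*(-2) = 3 - (-2)*b = 3 + 2*b)
√(1/(o(-142, -103) + q(191, 18)) + N(200)) = √(1/((3 + 2*(-142)) + √(191² + 18²)) + 132) = √(1/((3 - 284) + √(36481 + 324)) + 132) = √(1/(-281 + √36805) + 132) = √(132 + 1/(-281 + √36805))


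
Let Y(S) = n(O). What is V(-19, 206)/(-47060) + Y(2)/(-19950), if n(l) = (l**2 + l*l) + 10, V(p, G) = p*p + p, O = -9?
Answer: -745861/46942350 ≈ -0.015889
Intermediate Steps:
V(p, G) = p + p**2 (V(p, G) = p**2 + p = p + p**2)
n(l) = 10 + 2*l**2 (n(l) = (l**2 + l**2) + 10 = 2*l**2 + 10 = 10 + 2*l**2)
Y(S) = 172 (Y(S) = 10 + 2*(-9)**2 = 10 + 2*81 = 10 + 162 = 172)
V(-19, 206)/(-47060) + Y(2)/(-19950) = -19*(1 - 19)/(-47060) + 172/(-19950) = -19*(-18)*(-1/47060) + 172*(-1/19950) = 342*(-1/47060) - 86/9975 = -171/23530 - 86/9975 = -745861/46942350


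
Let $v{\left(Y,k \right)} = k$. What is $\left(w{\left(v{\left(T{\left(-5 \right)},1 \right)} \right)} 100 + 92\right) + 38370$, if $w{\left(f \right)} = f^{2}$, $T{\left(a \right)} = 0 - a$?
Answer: $38562$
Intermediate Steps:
$T{\left(a \right)} = - a$
$\left(w{\left(v{\left(T{\left(-5 \right)},1 \right)} \right)} 100 + 92\right) + 38370 = \left(1^{2} \cdot 100 + 92\right) + 38370 = \left(1 \cdot 100 + 92\right) + 38370 = \left(100 + 92\right) + 38370 = 192 + 38370 = 38562$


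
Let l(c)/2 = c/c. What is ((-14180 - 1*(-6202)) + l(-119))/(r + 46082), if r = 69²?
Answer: -7976/50843 ≈ -0.15688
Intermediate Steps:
r = 4761
l(c) = 2 (l(c) = 2*(c/c) = 2*1 = 2)
((-14180 - 1*(-6202)) + l(-119))/(r + 46082) = ((-14180 - 1*(-6202)) + 2)/(4761 + 46082) = ((-14180 + 6202) + 2)/50843 = (-7978 + 2)*(1/50843) = -7976*1/50843 = -7976/50843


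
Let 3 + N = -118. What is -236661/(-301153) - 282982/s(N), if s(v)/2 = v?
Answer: 42639075104/36439513 ≈ 1170.1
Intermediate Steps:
N = -121 (N = -3 - 118 = -121)
s(v) = 2*v
-236661/(-301153) - 282982/s(N) = -236661/(-301153) - 282982/(2*(-121)) = -236661*(-1/301153) - 282982/(-242) = 236661/301153 - 282982*(-1/242) = 236661/301153 + 141491/121 = 42639075104/36439513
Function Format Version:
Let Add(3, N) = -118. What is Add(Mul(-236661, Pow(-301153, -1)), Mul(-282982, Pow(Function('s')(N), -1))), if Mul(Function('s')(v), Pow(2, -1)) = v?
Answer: Rational(42639075104, 36439513) ≈ 1170.1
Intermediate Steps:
N = -121 (N = Add(-3, -118) = -121)
Function('s')(v) = Mul(2, v)
Add(Mul(-236661, Pow(-301153, -1)), Mul(-282982, Pow(Function('s')(N), -1))) = Add(Mul(-236661, Pow(-301153, -1)), Mul(-282982, Pow(Mul(2, -121), -1))) = Add(Mul(-236661, Rational(-1, 301153)), Mul(-282982, Pow(-242, -1))) = Add(Rational(236661, 301153), Mul(-282982, Rational(-1, 242))) = Add(Rational(236661, 301153), Rational(141491, 121)) = Rational(42639075104, 36439513)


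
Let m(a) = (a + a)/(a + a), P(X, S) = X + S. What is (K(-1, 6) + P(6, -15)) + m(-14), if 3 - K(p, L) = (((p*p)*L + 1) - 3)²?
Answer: -21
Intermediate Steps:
P(X, S) = S + X
m(a) = 1 (m(a) = (2*a)/((2*a)) = (2*a)*(1/(2*a)) = 1)
K(p, L) = 3 - (-2 + L*p²)² (K(p, L) = 3 - (((p*p)*L + 1) - 3)² = 3 - ((p²*L + 1) - 3)² = 3 - ((L*p² + 1) - 3)² = 3 - ((1 + L*p²) - 3)² = 3 - (-2 + L*p²)²)
(K(-1, 6) + P(6, -15)) + m(-14) = ((3 - (-2 + 6*(-1)²)²) + (-15 + 6)) + 1 = ((3 - (-2 + 6*1)²) - 9) + 1 = ((3 - (-2 + 6)²) - 9) + 1 = ((3 - 1*4²) - 9) + 1 = ((3 - 1*16) - 9) + 1 = ((3 - 16) - 9) + 1 = (-13 - 9) + 1 = -22 + 1 = -21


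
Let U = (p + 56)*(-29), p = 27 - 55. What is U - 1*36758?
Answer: -37570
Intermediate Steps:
p = -28
U = -812 (U = (-28 + 56)*(-29) = 28*(-29) = -812)
U - 1*36758 = -812 - 1*36758 = -812 - 36758 = -37570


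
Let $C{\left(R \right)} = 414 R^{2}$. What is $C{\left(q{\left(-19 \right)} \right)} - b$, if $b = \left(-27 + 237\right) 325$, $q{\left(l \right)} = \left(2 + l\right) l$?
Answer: $43123956$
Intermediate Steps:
$q{\left(l \right)} = l \left(2 + l\right)$
$b = 68250$ ($b = 210 \cdot 325 = 68250$)
$C{\left(q{\left(-19 \right)} \right)} - b = 414 \left(- 19 \left(2 - 19\right)\right)^{2} - 68250 = 414 \left(\left(-19\right) \left(-17\right)\right)^{2} - 68250 = 414 \cdot 323^{2} - 68250 = 414 \cdot 104329 - 68250 = 43192206 - 68250 = 43123956$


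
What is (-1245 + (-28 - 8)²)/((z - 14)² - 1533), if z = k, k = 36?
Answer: -51/1049 ≈ -0.048618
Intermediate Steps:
z = 36
(-1245 + (-28 - 8)²)/((z - 14)² - 1533) = (-1245 + (-28 - 8)²)/((36 - 14)² - 1533) = (-1245 + (-36)²)/(22² - 1533) = (-1245 + 1296)/(484 - 1533) = 51/(-1049) = 51*(-1/1049) = -51/1049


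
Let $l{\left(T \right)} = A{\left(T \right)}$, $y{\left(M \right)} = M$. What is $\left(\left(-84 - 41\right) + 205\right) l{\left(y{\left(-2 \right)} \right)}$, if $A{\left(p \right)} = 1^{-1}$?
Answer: $80$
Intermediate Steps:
$A{\left(p \right)} = 1$
$l{\left(T \right)} = 1$
$\left(\left(-84 - 41\right) + 205\right) l{\left(y{\left(-2 \right)} \right)} = \left(\left(-84 - 41\right) + 205\right) 1 = \left(-125 + 205\right) 1 = 80 \cdot 1 = 80$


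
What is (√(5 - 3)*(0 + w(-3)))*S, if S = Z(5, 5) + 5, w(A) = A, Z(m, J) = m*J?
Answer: -90*√2 ≈ -127.28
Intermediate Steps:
Z(m, J) = J*m
S = 30 (S = 5*5 + 5 = 25 + 5 = 30)
(√(5 - 3)*(0 + w(-3)))*S = (√(5 - 3)*(0 - 3))*30 = (√2*(-3))*30 = -3*√2*30 = -90*√2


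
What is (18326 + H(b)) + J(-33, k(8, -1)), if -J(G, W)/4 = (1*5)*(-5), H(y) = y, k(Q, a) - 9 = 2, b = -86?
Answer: 18340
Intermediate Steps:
k(Q, a) = 11 (k(Q, a) = 9 + 2 = 11)
J(G, W) = 100 (J(G, W) = -4*1*5*(-5) = -20*(-5) = -4*(-25) = 100)
(18326 + H(b)) + J(-33, k(8, -1)) = (18326 - 86) + 100 = 18240 + 100 = 18340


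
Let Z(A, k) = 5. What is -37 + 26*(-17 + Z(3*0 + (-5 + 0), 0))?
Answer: -349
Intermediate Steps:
-37 + 26*(-17 + Z(3*0 + (-5 + 0), 0)) = -37 + 26*(-17 + 5) = -37 + 26*(-12) = -37 - 312 = -349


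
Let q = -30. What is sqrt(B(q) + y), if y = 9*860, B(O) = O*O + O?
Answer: sqrt(8610) ≈ 92.790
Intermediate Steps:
B(O) = O + O**2 (B(O) = O**2 + O = O + O**2)
y = 7740
sqrt(B(q) + y) = sqrt(-30*(1 - 30) + 7740) = sqrt(-30*(-29) + 7740) = sqrt(870 + 7740) = sqrt(8610)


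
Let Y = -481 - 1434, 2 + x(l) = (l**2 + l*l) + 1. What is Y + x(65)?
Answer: 6534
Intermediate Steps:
x(l) = -1 + 2*l**2 (x(l) = -2 + ((l**2 + l*l) + 1) = -2 + ((l**2 + l**2) + 1) = -2 + (2*l**2 + 1) = -2 + (1 + 2*l**2) = -1 + 2*l**2)
Y = -1915
Y + x(65) = -1915 + (-1 + 2*65**2) = -1915 + (-1 + 2*4225) = -1915 + (-1 + 8450) = -1915 + 8449 = 6534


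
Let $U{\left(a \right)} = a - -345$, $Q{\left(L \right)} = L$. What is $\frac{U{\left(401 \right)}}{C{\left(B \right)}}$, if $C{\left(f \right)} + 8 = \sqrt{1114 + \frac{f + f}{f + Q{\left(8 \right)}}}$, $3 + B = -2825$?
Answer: $\frac{262965}{46354} + \frac{373 \sqrt{34667670}}{92708} \approx 29.362$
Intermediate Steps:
$B = -2828$ ($B = -3 - 2825 = -2828$)
$U{\left(a \right)} = 345 + a$ ($U{\left(a \right)} = a + 345 = 345 + a$)
$C{\left(f \right)} = -8 + \sqrt{1114 + \frac{2 f}{8 + f}}$ ($C{\left(f \right)} = -8 + \sqrt{1114 + \frac{f + f}{f + 8}} = -8 + \sqrt{1114 + \frac{2 f}{8 + f}}$)
$\frac{U{\left(401 \right)}}{C{\left(B \right)}} = \frac{345 + 401}{-8 + 2 \sqrt{\frac{2228 + 279 \left(-2828\right)}{8 - 2828}}} = \frac{746}{-8 + 2 \sqrt{\frac{2228 - 789012}{-2820}}} = \frac{746}{-8 + 2 \sqrt{\left(- \frac{1}{2820}\right) \left(-786784\right)}} = \frac{746}{-8 + 2 \sqrt{\frac{196696}{705}}} = \frac{746}{-8 + 2 \frac{2 \sqrt{34667670}}{705}} = \frac{746}{-8 + \frac{4 \sqrt{34667670}}{705}}$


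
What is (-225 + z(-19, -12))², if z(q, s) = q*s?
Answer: 9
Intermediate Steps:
(-225 + z(-19, -12))² = (-225 - 19*(-12))² = (-225 + 228)² = 3² = 9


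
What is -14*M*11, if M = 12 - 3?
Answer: -1386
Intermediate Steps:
M = 9
-14*M*11 = -14*9*11 = -126*11 = -1386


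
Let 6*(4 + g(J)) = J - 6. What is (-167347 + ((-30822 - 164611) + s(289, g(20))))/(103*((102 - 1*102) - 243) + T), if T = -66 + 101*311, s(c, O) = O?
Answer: -1088345/18948 ≈ -57.439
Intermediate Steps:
g(J) = -5 + J/6 (g(J) = -4 + (J - 6)/6 = -4 + (-6 + J)/6 = -4 + (-1 + J/6) = -5 + J/6)
T = 31345 (T = -66 + 31411 = 31345)
(-167347 + ((-30822 - 164611) + s(289, g(20))))/(103*((102 - 1*102) - 243) + T) = (-167347 + ((-30822 - 164611) + (-5 + (⅙)*20)))/(103*((102 - 1*102) - 243) + 31345) = (-167347 + (-195433 + (-5 + 10/3)))/(103*((102 - 102) - 243) + 31345) = (-167347 + (-195433 - 5/3))/(103*(0 - 243) + 31345) = (-167347 - 586304/3)/(103*(-243) + 31345) = -1088345/(3*(-25029 + 31345)) = -1088345/3/6316 = -1088345/3*1/6316 = -1088345/18948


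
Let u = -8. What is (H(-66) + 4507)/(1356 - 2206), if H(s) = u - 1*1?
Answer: -2249/425 ≈ -5.2918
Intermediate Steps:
H(s) = -9 (H(s) = -8 - 1*1 = -8 - 1 = -9)
(H(-66) + 4507)/(1356 - 2206) = (-9 + 4507)/(1356 - 2206) = 4498/(-850) = 4498*(-1/850) = -2249/425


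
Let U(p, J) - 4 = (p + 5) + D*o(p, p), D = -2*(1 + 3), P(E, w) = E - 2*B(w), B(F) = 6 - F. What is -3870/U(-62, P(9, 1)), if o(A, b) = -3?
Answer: 3870/29 ≈ 133.45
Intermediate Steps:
P(E, w) = -12 + E + 2*w (P(E, w) = E - 2*(6 - w) = E + (-12 + 2*w) = -12 + E + 2*w)
D = -8 (D = -2*4 = -8)
U(p, J) = 33 + p (U(p, J) = 4 + ((p + 5) - 8*(-3)) = 4 + ((5 + p) + 24) = 4 + (29 + p) = 33 + p)
-3870/U(-62, P(9, 1)) = -3870/(33 - 62) = -3870/(-29) = -3870*(-1/29) = 3870/29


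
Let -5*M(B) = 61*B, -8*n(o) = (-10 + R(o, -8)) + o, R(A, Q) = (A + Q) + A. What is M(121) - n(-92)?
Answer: -30259/20 ≈ -1512.9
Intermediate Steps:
R(A, Q) = Q + 2*A
n(o) = 9/4 - 3*o/8 (n(o) = -((-10 + (-8 + 2*o)) + o)/8 = -((-18 + 2*o) + o)/8 = -(-18 + 3*o)/8 = 9/4 - 3*o/8)
M(B) = -61*B/5
M(121) - n(-92) = -61/5*121 - (9/4 - 3/8*(-92)) = -7381/5 - (9/4 + 69/2) = -7381/5 - 1*147/4 = -7381/5 - 147/4 = -30259/20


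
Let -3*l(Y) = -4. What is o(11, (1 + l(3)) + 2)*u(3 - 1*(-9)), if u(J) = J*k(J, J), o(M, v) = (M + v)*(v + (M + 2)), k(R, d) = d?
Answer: 38272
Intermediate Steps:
l(Y) = 4/3 (l(Y) = -⅓*(-4) = 4/3)
o(M, v) = (M + v)*(2 + M + v) (o(M, v) = (M + v)*(v + (2 + M)) = (M + v)*(2 + M + v))
u(J) = J² (u(J) = J*J = J²)
o(11, (1 + l(3)) + 2)*u(3 - 1*(-9)) = (11² + ((1 + 4/3) + 2)² + 2*11 + 2*((1 + 4/3) + 2) + 2*11*((1 + 4/3) + 2))*(3 - 1*(-9))² = (121 + (7/3 + 2)² + 22 + 2*(7/3 + 2) + 2*11*(7/3 + 2))*(3 + 9)² = (121 + (13/3)² + 22 + 2*(13/3) + 2*11*(13/3))*12² = (121 + 169/9 + 22 + 26/3 + 286/3)*144 = (2392/9)*144 = 38272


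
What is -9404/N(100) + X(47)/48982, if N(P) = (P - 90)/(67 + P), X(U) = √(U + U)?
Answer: -785234/5 + √94/48982 ≈ -1.5705e+5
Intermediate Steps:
X(U) = √2*√U (X(U) = √(2*U) = √2*√U)
N(P) = (-90 + P)/(67 + P)
-9404/N(100) + X(47)/48982 = -9404*(67 + 100)/(-90 + 100) + (√2*√47)/48982 = -9404/(10/167) + √94*(1/48982) = -9404/((1/167)*10) + √94/48982 = -9404/10/167 + √94/48982 = -9404*167/10 + √94/48982 = -785234/5 + √94/48982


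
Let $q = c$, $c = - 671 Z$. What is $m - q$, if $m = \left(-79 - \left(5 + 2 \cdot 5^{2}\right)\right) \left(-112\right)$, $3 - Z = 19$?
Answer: $4272$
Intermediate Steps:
$Z = -16$ ($Z = 3 - 19 = -16$)
$c = 10736$ ($c = \left(-671\right) \left(-16\right) = 10736$)
$q = 10736$
$m = 15008$ ($m = \left(-79 - 55\right) \left(-112\right) = \left(-134\right) \left(-112\right) = 15008$)
$m - q = 15008 - 10736 = 4272$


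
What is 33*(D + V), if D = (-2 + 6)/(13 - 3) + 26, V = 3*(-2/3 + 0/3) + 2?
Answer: 4356/5 ≈ 871.20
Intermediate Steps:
V = 0 (V = 3*(-2*⅓ + 0*(⅓)) + 2 = 3*(-⅔ + 0) + 2 = 3*(-⅔) + 2 = -2 + 2 = 0)
D = 132/5 (D = 4/10 + 26 = 4*(⅒) + 26 = ⅖ + 26 = 132/5 ≈ 26.400)
33*(D + V) = 33*(132/5 + 0) = 33*(132/5) = 4356/5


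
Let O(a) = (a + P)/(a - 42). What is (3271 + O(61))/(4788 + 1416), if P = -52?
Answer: 31079/58938 ≈ 0.52732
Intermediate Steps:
O(a) = (-52 + a)/(-42 + a) (O(a) = (a - 52)/(a - 42) = (-52 + a)/(-42 + a))
(3271 + O(61))/(4788 + 1416) = (3271 + (-52 + 61)/(-42 + 61))/(4788 + 1416) = (3271 + 9/19)/6204 = (3271 + (1/19)*9)*(1/6204) = (3271 + 9/19)*(1/6204) = (62158/19)*(1/6204) = 31079/58938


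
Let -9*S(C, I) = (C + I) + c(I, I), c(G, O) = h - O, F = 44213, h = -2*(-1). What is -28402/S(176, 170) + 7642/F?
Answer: 5651499455/3934957 ≈ 1436.2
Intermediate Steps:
h = 2
c(G, O) = 2 - O
S(C, I) = -2/9 - C/9 (S(C, I) = -((C + I) + (2 - I))/9 = -(2 + C)/9 = -2/9 - C/9)
-28402/S(176, 170) + 7642/F = -28402/(-2/9 - ⅑*176) + 7642/44213 = -28402/(-2/9 - 176/9) + 7642*(1/44213) = -28402/(-178/9) + 7642/44213 = -28402*(-9/178) + 7642/44213 = 127809/89 + 7642/44213 = 5651499455/3934957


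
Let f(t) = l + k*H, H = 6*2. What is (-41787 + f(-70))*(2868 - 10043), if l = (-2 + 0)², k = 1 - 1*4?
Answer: 300051325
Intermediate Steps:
k = -3 (k = 1 - 4 = -3)
H = 12
l = 4 (l = (-2)² = 4)
f(t) = -32 (f(t) = 4 - 3*12 = 4 - 36 = -32)
(-41787 + f(-70))*(2868 - 10043) = (-41787 - 32)*(2868 - 10043) = -41819*(-7175) = 300051325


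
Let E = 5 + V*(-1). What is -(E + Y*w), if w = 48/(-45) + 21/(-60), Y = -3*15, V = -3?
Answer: -287/4 ≈ -71.750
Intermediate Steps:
E = 8 (E = 5 - 3*(-1) = 5 + 3 = 8)
Y = -45
w = -17/12 (w = 48*(-1/45) + 21*(-1/60) = -16/15 - 7/20 = -17/12 ≈ -1.4167)
-(E + Y*w) = -(8 - 45*(-17/12)) = -(8 + 255/4) = -1*287/4 = -287/4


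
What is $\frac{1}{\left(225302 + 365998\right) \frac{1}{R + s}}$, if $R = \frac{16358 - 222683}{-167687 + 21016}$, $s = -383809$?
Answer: $- \frac{4020960251}{6194754450} \approx -0.64909$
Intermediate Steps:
$R = \frac{29475}{20953}$ ($R = - \frac{206325}{-146671} = \left(-206325\right) \left(- \frac{1}{146671}\right) = \frac{29475}{20953} \approx 1.4067$)
$\frac{1}{\left(225302 + 365998\right) \frac{1}{R + s}} = \frac{1}{\left(225302 + 365998\right) \frac{1}{\frac{29475}{20953} - 383809}} = \frac{1}{591300 \frac{1}{- \frac{8041920502}{20953}}} = \frac{1}{591300 \left(- \frac{20953}{8041920502}\right)} = \frac{1}{- \frac{6194754450}{4020960251}} = - \frac{4020960251}{6194754450}$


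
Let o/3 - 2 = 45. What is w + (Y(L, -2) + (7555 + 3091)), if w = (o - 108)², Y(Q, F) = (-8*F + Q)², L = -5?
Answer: 11856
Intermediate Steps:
Y(Q, F) = (Q - 8*F)²
o = 141 (o = 6 + 3*45 = 6 + 135 = 141)
w = 1089 (w = (141 - 108)² = 33² = 1089)
w + (Y(L, -2) + (7555 + 3091)) = 1089 + ((-1*(-5) + 8*(-2))² + (7555 + 3091)) = 1089 + ((5 - 16)² + 10646) = 1089 + ((-11)² + 10646) = 1089 + (121 + 10646) = 1089 + 10767 = 11856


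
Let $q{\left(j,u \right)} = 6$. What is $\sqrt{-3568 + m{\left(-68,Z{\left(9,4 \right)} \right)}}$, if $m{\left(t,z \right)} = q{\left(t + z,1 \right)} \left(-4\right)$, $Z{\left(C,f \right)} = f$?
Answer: $2 i \sqrt{898} \approx 59.933 i$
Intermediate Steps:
$m{\left(t,z \right)} = -24$ ($m{\left(t,z \right)} = 6 \left(-4\right) = -24$)
$\sqrt{-3568 + m{\left(-68,Z{\left(9,4 \right)} \right)}} = \sqrt{-3568 - 24} = \sqrt{-3592} = 2 i \sqrt{898}$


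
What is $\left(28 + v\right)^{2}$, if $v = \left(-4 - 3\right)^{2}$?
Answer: $5929$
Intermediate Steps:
$v = 49$ ($v = \left(-7\right)^{2} = 49$)
$\left(28 + v\right)^{2} = \left(28 + 49\right)^{2} = 77^{2} = 5929$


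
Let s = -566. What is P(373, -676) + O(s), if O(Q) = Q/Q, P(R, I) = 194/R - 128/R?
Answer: 439/373 ≈ 1.1769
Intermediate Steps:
P(R, I) = 66/R
O(Q) = 1
P(373, -676) + O(s) = 66/373 + 1 = 439/373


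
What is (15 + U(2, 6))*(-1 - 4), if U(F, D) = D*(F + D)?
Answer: -315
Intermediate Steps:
U(F, D) = D*(D + F)
(15 + U(2, 6))*(-1 - 4) = (15 + 6*(6 + 2))*(-1 - 4) = (15 + 6*8)*(-5) = (15 + 48)*(-5) = 63*(-5) = -315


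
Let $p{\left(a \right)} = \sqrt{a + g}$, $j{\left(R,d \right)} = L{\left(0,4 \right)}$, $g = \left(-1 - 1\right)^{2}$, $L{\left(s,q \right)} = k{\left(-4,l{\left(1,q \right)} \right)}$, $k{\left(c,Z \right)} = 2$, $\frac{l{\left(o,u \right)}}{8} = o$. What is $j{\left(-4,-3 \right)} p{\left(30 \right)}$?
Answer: $2 \sqrt{34} \approx 11.662$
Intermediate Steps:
$l{\left(o,u \right)} = 8 o$
$L{\left(s,q \right)} = 2$
$g = 4$ ($g = \left(-1 - 1\right)^{2} = \left(-2\right)^{2} = 4$)
$j{\left(R,d \right)} = 2$
$p{\left(a \right)} = \sqrt{4 + a}$ ($p{\left(a \right)} = \sqrt{a + 4} = \sqrt{4 + a}$)
$j{\left(-4,-3 \right)} p{\left(30 \right)} = 2 \sqrt{4 + 30} = 2 \sqrt{34}$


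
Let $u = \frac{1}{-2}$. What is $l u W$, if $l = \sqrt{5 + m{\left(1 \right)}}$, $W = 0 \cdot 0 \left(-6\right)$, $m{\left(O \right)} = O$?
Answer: $0$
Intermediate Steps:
$u = - \frac{1}{2} \approx -0.5$
$W = 0$ ($W = 0 \left(-6\right) = 0$)
$l = \sqrt{6}$ ($l = \sqrt{5 + 1} = \sqrt{6} \approx 2.4495$)
$l u W = \sqrt{6} \left(- \frac{1}{2}\right) 0 = - \frac{\sqrt{6}}{2} \cdot 0 = 0$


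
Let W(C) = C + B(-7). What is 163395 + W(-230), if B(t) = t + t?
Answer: 163151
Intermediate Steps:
B(t) = 2*t
W(C) = -14 + C (W(C) = C + 2*(-7) = C - 14 = -14 + C)
163395 + W(-230) = 163395 + (-14 - 230) = 163395 - 244 = 163151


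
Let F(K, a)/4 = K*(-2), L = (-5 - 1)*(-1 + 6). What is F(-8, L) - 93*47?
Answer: -4307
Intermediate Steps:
L = -30 (L = -6*5 = -30)
F(K, a) = -8*K (F(K, a) = 4*(K*(-2)) = 4*(-2*K) = -8*K)
F(-8, L) - 93*47 = -8*(-8) - 93*47 = 64 - 4371 = -4307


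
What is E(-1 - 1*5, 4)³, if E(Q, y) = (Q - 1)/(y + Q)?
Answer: 343/8 ≈ 42.875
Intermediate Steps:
E(Q, y) = (-1 + Q)/(Q + y)
E(-1 - 1*5, 4)³ = ((-1 + (-1 - 1*5))/((-1 - 1*5) + 4))³ = ((-1 + (-1 - 5))/((-1 - 5) + 4))³ = ((-1 - 6)/(-6 + 4))³ = (-7/(-2))³ = (-½*(-7))³ = (7/2)³ = 343/8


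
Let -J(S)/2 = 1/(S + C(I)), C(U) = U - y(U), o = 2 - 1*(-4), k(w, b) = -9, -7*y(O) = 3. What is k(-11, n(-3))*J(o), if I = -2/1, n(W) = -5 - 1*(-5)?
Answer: 126/31 ≈ 4.0645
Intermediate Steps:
n(W) = 0 (n(W) = -5 + 5 = 0)
y(O) = -3/7 (y(O) = -⅐*3 = -3/7)
o = 6 (o = 2 + 4 = 6)
I = -2 (I = -2*1 = -2)
C(U) = 3/7 + U (C(U) = U - 1*(-3/7) = U + 3/7 = 3/7 + U)
J(S) = -2/(-11/7 + S) (J(S) = -2/(S + (3/7 - 2)) = -2/(S - 11/7) = -2/(-11/7 + S))
k(-11, n(-3))*J(o) = -(-126)/(-11 + 7*6) = -(-126)/(-11 + 42) = -(-126)/31 = -9*(-14/31) = 126/31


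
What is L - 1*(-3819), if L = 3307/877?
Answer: 3352570/877 ≈ 3822.8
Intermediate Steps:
L = 3307/877 (L = 3307*(1/877) = 3307/877 ≈ 3.7708)
L - 1*(-3819) = 3307/877 - 1*(-3819) = 3307/877 + 3819 = 3352570/877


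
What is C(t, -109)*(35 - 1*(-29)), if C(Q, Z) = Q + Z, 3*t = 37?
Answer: -18560/3 ≈ -6186.7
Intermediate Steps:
t = 37/3 (t = (⅓)*37 = 37/3 ≈ 12.333)
C(t, -109)*(35 - 1*(-29)) = (37/3 - 109)*(35 - 1*(-29)) = -290*(35 + 29)/3 = -290/3*64 = -18560/3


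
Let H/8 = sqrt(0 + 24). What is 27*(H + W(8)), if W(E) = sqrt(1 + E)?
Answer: 81 + 432*sqrt(6) ≈ 1139.2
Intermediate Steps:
H = 16*sqrt(6) (H = 8*sqrt(0 + 24) = 8*sqrt(24) = 8*(2*sqrt(6)) = 16*sqrt(6) ≈ 39.192)
27*(H + W(8)) = 27*(16*sqrt(6) + sqrt(1 + 8)) = 27*(16*sqrt(6) + sqrt(9)) = 27*(16*sqrt(6) + 3) = 27*(3 + 16*sqrt(6)) = 81 + 432*sqrt(6)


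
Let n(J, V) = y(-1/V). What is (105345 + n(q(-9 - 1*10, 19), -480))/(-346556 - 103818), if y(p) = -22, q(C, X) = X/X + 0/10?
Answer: -105323/450374 ≈ -0.23386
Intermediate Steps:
q(C, X) = 1 (q(C, X) = 1 + 0*(⅒) = 1 + 0 = 1)
n(J, V) = -22
(105345 + n(q(-9 - 1*10, 19), -480))/(-346556 - 103818) = (105345 - 22)/(-346556 - 103818) = 105323/(-450374) = 105323*(-1/450374) = -105323/450374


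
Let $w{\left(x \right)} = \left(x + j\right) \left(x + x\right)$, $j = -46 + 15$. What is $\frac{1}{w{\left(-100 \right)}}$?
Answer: $\frac{1}{26200} \approx 3.8168 \cdot 10^{-5}$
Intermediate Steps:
$j = -31$
$w{\left(x \right)} = 2 x \left(-31 + x\right)$ ($w{\left(x \right)} = \left(x - 31\right) \left(x + x\right) = \left(-31 + x\right) 2 x = 2 x \left(-31 + x\right)$)
$\frac{1}{w{\left(-100 \right)}} = \frac{1}{2 \left(-100\right) \left(-31 - 100\right)} = \frac{1}{2 \left(-100\right) \left(-131\right)} = \frac{1}{26200}$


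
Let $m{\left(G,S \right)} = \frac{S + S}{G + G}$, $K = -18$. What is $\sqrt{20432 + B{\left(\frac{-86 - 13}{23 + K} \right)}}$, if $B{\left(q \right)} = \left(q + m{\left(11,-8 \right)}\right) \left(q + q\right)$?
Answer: $\frac{\sqrt{531122}}{5} \approx 145.76$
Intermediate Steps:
$m{\left(G,S \right)} = \frac{S}{G}$ ($m{\left(G,S \right)} = \frac{2 S}{2 G} = 2 S \frac{1}{2 G} = \frac{S}{G}$)
$B{\left(q \right)} = 2 q \left(- \frac{8}{11} + q\right)$ ($B{\left(q \right)} = \left(q - \frac{8}{11}\right) \left(q + q\right) = \left(q - \frac{8}{11}\right) 2 q = \left(- \frac{8}{11} + q\right) 2 q = 2 q \left(- \frac{8}{11} + q\right)$)
$\sqrt{20432 + B{\left(\frac{-86 - 13}{23 + K} \right)}} = \sqrt{20432 + \frac{2 \frac{-86 - 13}{23 - 18} \left(-8 + 11 \frac{-86 - 13}{23 - 18}\right)}{11}} = \sqrt{20432 + \frac{2 \left(- \frac{99}{5}\right) \left(-8 + 11 \left(- \frac{99}{5}\right)\right)}{11}} = \sqrt{20432 + \frac{2 \left(\left(-99\right) \frac{1}{5}\right) \left(-8 + 11 \left(\left(-99\right) \frac{1}{5}\right)\right)}{11}} = \sqrt{20432 + \frac{2}{11} \left(- \frac{99}{5}\right) \left(-8 + 11 \left(- \frac{99}{5}\right)\right)} = \sqrt{20432 + \frac{2}{11} \left(- \frac{99}{5}\right) \left(-8 - \frac{1089}{5}\right)} = \sqrt{20432 + \frac{2}{11} \left(- \frac{99}{5}\right) \left(- \frac{1129}{5}\right)} = \sqrt{20432 + \frac{20322}{25}} = \sqrt{\frac{531122}{25}} = \frac{\sqrt{531122}}{5}$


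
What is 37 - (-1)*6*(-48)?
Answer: -251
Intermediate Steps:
37 - (-1)*6*(-48) = 37 - (-1)*(-288) = 37 - 1*288 = 37 - 288 = -251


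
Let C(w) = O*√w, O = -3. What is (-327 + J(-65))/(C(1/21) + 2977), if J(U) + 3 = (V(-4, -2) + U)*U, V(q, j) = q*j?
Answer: 2813265/2481508 + 135*√21/2481508 ≈ 1.1339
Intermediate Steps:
V(q, j) = j*q
C(w) = -3*√w
J(U) = -3 + U*(8 + U) (J(U) = -3 + (-2*(-4) + U)*U = -3 + (8 + U)*U = -3 + U*(8 + U))
(-327 + J(-65))/(C(1/21) + 2977) = (-327 + (-3 + (-65)² + 8*(-65)))/(-3*√21/21 + 2977) = (-327 + (-3 + 4225 - 520))/(-√21/7 + 2977) = (-327 + 3702)/(-√21/7 + 2977) = 3375/(-√21/7 + 2977) = 3375/(2977 - √21/7)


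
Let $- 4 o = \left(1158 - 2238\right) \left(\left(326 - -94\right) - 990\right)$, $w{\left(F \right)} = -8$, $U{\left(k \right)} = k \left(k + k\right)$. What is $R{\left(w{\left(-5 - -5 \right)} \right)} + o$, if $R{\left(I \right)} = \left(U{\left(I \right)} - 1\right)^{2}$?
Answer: $-137771$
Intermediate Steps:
$U{\left(k \right)} = 2 k^{2}$ ($U{\left(k \right)} = k 2 k = 2 k^{2}$)
$o = -153900$ ($o = - \frac{\left(1158 - 2238\right) \left(\left(326 - -94\right) - 990\right)}{4} = - \frac{\left(-1080\right) \left(\left(326 + 94\right) - 990\right)}{4} = - \frac{\left(-1080\right) \left(420 - 990\right)}{4} = - \frac{\left(-1080\right) \left(-570\right)}{4} = \left(- \frac{1}{4}\right) 615600 = -153900$)
$R{\left(I \right)} = \left(-1 + 2 I^{2}\right)^{2}$ ($R{\left(I \right)} = \left(2 I^{2} - 1\right)^{2} = \left(-1 + 2 I^{2}\right)^{2}$)
$R{\left(w{\left(-5 - -5 \right)} \right)} + o = \left(-1 + 2 \left(-8\right)^{2}\right)^{2} - 153900 = \left(-1 + 2 \cdot 64\right)^{2} - 153900 = \left(-1 + 128\right)^{2} - 153900 = 127^{2} - 153900 = 16129 - 153900 = -137771$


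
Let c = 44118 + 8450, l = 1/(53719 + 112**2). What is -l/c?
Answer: -1/3483313384 ≈ -2.8708e-10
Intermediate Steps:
l = 1/66263 (l = 1/(53719 + 12544) = 1/66263 ≈ 1.5091e-5)
c = 52568
-l/c = -1/(66263*52568) = -1*1/3483313384 = -1/3483313384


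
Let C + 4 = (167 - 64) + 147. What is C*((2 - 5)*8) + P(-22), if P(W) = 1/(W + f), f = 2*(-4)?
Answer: -177121/30 ≈ -5904.0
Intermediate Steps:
f = -8
C = 246 (C = -4 + ((167 - 64) + 147) = -4 + (103 + 147) = -4 + 250 = 246)
P(W) = 1/(-8 + W) (P(W) = 1/(W - 8) = 1/(-8 + W))
C*((2 - 5)*8) + P(-22) = 246*((2 - 5)*8) + 1/(-8 - 22) = 246*(-3*8) + 1/(-30) = 246*(-24) - 1/30 = -5904 - 1/30 = -177121/30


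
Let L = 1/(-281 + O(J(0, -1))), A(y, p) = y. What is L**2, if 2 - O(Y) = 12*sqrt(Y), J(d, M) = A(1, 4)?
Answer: 1/84681 ≈ 1.1809e-5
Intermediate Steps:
J(d, M) = 1
O(Y) = 2 - 12*sqrt(Y)
L = -1/291 (L = 1/(-281 + (2 - 12*sqrt(1))) = 1/(-281 + (2 - 12*1)) = 1/(-281 + (2 - 12)) = 1/(-281 - 10) = 1/(-291) = -1/291 ≈ -0.0034364)
L**2 = (-1/291)**2 = 1/84681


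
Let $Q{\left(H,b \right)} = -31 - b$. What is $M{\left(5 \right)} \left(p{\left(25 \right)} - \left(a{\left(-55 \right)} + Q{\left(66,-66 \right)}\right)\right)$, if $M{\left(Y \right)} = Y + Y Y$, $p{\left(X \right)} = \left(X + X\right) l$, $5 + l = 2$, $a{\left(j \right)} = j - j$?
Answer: $-5550$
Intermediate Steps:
$a{\left(j \right)} = 0$
$l = -3$ ($l = -5 + 2 = -3$)
$p{\left(X \right)} = - 6 X$ ($p{\left(X \right)} = \left(X + X\right) \left(-3\right) = 2 X \left(-3\right) = - 6 X$)
$M{\left(Y \right)} = Y + Y^{2}$
$M{\left(5 \right)} \left(p{\left(25 \right)} - \left(a{\left(-55 \right)} + Q{\left(66,-66 \right)}\right)\right) = 5 \left(1 + 5\right) \left(\left(-6\right) 25 - \left(0 - -35\right)\right) = 5 \cdot 6 \left(-150 - \left(0 + \left(-31 + 66\right)\right)\right) = 30 \left(-150 - \left(0 + 35\right)\right) = 30 \left(-150 - 35\right) = 30 \left(-185\right) = -5550$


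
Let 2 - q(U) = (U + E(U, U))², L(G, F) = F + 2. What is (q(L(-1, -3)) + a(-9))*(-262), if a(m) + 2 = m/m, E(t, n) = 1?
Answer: -262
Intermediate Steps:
L(G, F) = 2 + F
q(U) = 2 - (1 + U)² (q(U) = 2 - (U + 1)² = 2 - (1 + U)²)
a(m) = -1 (a(m) = -2 + m/m = -2 + 1 = -1)
(q(L(-1, -3)) + a(-9))*(-262) = ((2 - (1 + (2 - 3))²) - 1)*(-262) = ((2 - (1 - 1)²) - 1)*(-262) = ((2 - 1*0²) - 1)*(-262) = ((2 - 1*0) - 1)*(-262) = ((2 + 0) - 1)*(-262) = (2 - 1)*(-262) = 1*(-262) = -262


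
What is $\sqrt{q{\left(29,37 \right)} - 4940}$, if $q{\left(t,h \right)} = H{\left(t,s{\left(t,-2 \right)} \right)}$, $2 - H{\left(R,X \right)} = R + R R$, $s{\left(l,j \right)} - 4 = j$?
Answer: $44 i \sqrt{3} \approx 76.21 i$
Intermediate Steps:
$s{\left(l,j \right)} = 4 + j$
$H{\left(R,X \right)} = 2 - R - R^{2}$ ($H{\left(R,X \right)} = 2 - \left(R + R R\right) = 2 - \left(R + R^{2}\right) = 2 - R - R^{2}$)
$q{\left(t,h \right)} = 2 - t - t^{2}$
$\sqrt{q{\left(29,37 \right)} - 4940} = \sqrt{\left(2 - 29 - 29^{2}\right) - 4940} = \sqrt{\left(2 - 29 - 841\right) - 4940} = \sqrt{-868 - 4940} = \sqrt{-5808} = 44 i \sqrt{3}$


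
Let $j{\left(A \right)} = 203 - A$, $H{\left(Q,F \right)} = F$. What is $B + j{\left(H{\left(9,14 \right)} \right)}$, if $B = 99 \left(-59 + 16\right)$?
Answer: $-4068$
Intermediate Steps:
$B = -4257$ ($B = 99 \left(-43\right) = -4257$)
$B + j{\left(H{\left(9,14 \right)} \right)} = -4257 + \left(203 - 14\right) = -4257 + 189 = -4068$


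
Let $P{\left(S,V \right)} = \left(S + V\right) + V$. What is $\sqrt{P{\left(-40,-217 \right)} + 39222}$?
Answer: $2 \sqrt{9687} \approx 196.85$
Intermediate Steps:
$P{\left(S,V \right)} = S + 2 V$
$\sqrt{P{\left(-40,-217 \right)} + 39222} = \sqrt{\left(-40 + 2 \left(-217\right)\right) + 39222} = \sqrt{\left(-40 - 434\right) + 39222} = \sqrt{-474 + 39222} = \sqrt{38748} = 2 \sqrt{9687}$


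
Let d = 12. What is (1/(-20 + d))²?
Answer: 1/64 ≈ 0.015625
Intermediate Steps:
(1/(-20 + d))² = (1/(-20 + 12))² = (1/(-8))² = (-⅛)² = 1/64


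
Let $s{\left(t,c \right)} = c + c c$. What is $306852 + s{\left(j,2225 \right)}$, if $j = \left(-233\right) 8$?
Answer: $5259702$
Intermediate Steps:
$j = -1864$
$s{\left(t,c \right)} = c + c^{2}$
$306852 + s{\left(j,2225 \right)} = 306852 + 2225 \left(1 + 2225\right) = 306852 + 2225 \cdot 2226 = 306852 + 4952850 = 5259702$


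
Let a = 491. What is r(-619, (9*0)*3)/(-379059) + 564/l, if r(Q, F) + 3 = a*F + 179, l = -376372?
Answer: -70007687/35666798487 ≈ -0.0019628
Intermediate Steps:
r(Q, F) = 176 + 491*F (r(Q, F) = -3 + (491*F + 179) = -3 + (179 + 491*F) = 176 + 491*F)
r(-619, (9*0)*3)/(-379059) + 564/l = (176 + 491*((9*0)*3))/(-379059) + 564/(-376372) = (176 + 491*(0*3))*(-1/379059) + 564*(-1/376372) = (176 + 491*0)*(-1/379059) - 141/94093 = (176 + 0)*(-1/379059) - 141/94093 = 176*(-1/379059) - 141/94093 = -176/379059 - 141/94093 = -70007687/35666798487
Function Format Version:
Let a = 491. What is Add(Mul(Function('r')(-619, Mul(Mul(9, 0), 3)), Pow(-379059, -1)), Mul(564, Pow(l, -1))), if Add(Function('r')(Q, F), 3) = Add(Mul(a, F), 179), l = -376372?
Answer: Rational(-70007687, 35666798487) ≈ -0.0019628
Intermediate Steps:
Function('r')(Q, F) = Add(176, Mul(491, F)) (Function('r')(Q, F) = Add(-3, Add(Mul(491, F), 179)) = Add(-3, Add(179, Mul(491, F))) = Add(176, Mul(491, F)))
Add(Mul(Function('r')(-619, Mul(Mul(9, 0), 3)), Pow(-379059, -1)), Mul(564, Pow(l, -1))) = Add(Mul(Add(176, Mul(491, Mul(Mul(9, 0), 3))), Pow(-379059, -1)), Mul(564, Pow(-376372, -1))) = Add(Mul(Add(176, Mul(491, Mul(0, 3))), Rational(-1, 379059)), Mul(564, Rational(-1, 376372))) = Add(Mul(Add(176, Mul(491, 0)), Rational(-1, 379059)), Rational(-141, 94093)) = Add(Mul(Add(176, 0), Rational(-1, 379059)), Rational(-141, 94093)) = Add(Mul(176, Rational(-1, 379059)), Rational(-141, 94093)) = Add(Rational(-176, 379059), Rational(-141, 94093)) = Rational(-70007687, 35666798487)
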